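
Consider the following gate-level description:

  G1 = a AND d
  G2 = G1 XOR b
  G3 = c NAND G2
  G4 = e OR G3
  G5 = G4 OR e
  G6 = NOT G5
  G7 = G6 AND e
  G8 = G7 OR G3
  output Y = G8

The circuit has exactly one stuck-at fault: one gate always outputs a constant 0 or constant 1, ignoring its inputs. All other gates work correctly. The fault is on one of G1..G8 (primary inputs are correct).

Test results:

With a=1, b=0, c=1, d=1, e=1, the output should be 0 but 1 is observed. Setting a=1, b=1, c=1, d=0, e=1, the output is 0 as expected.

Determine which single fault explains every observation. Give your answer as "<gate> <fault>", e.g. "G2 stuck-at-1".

G1 stuck-at-0

Fault-free values for test 1 (a=1, b=0, c=1, d=1, e=1): G1=1, G2=1, G3=0, G4=1, G5=1, G6=0, G7=0, G8=0, giving Y=0. Observed 1.
Test 1: faults giving observed 1 are {G1 stuck-at-0, G2 stuck-at-0, G3 stuck-at-1, G5 stuck-at-0, G6 stuck-at-1, G7 stuck-at-1, G8 stuck-at-1}.
Test 2 (a=1, b=1, c=1, d=0, e=1): fault-free G1=0, G2=1, G3=0, G4=1, G5=1, G6=0, G7=0, G8=0 → 0; observed 0. Eliminates G2 stuck-at-0, G3 stuck-at-1, G5 stuck-at-0, G6 stuck-at-1, G7 stuck-at-1, G8 stuck-at-1.
Only G1 stuck-at-0 is consistent with every test.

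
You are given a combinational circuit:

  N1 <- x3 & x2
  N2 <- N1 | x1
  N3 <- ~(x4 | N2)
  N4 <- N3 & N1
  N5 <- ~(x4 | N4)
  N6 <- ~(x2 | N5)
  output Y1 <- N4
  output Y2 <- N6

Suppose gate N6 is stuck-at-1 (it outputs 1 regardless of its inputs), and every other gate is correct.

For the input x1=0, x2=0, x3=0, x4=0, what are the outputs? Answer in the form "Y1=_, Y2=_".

Propagate with N6 forced: N1=0, N2=0, N3=1, N4=0, N5=1, N6=1 [stuck-at-1].
So the outputs are Y1=0, Y2=1. (Without the fault they would be Y1=0, Y2=0.)

Y1=0, Y2=1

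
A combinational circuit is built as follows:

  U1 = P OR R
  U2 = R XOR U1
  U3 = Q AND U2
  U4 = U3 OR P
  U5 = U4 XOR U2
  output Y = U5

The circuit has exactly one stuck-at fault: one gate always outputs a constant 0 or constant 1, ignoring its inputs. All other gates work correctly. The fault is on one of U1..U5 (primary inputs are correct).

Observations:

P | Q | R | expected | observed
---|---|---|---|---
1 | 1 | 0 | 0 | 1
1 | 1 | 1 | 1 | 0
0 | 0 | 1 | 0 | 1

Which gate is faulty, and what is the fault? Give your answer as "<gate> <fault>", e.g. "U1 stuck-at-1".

Fault-free values for test 1 (P=1, Q=1, R=0): U1=1, U2=1, U3=1, U4=1, U5=0, giving Y=0. Observed 1.
Test 1: faults giving observed 1 are {U1 stuck-at-0, U2 stuck-at-0, U4 stuck-at-0, U5 stuck-at-1}.
Test 2 (P=1, Q=1, R=1): fault-free U1=1, U2=0, U3=0, U4=1, U5=1 → 1; observed 0. Eliminates U2 stuck-at-0, U5 stuck-at-1.
Test 3 (P=0, Q=0, R=1): fault-free U1=1, U2=0, U3=0, U4=0, U5=0 → 0; observed 1. Eliminates U4 stuck-at-0.
Only U1 stuck-at-0 is consistent with every test.

U1 stuck-at-0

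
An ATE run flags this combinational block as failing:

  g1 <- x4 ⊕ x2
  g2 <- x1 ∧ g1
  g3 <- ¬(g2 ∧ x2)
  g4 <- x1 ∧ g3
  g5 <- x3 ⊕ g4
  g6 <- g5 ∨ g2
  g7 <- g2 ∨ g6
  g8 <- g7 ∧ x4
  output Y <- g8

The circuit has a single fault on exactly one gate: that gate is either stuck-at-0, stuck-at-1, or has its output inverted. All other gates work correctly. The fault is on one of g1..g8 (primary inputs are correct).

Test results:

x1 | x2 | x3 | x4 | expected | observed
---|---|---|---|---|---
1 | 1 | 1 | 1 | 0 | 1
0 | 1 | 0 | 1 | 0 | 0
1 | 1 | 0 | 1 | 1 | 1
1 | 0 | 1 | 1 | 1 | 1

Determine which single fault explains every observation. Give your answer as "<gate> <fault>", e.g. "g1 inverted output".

g1 stuck-at-1

Fault-free values for test 1 (x1=1, x2=1, x3=1, x4=1): g1=0, g2=0, g3=1, g4=1, g5=0, g6=0, g7=0, g8=0, giving Y=0. Observed 1.
Test 1: faults giving observed 1 are {g1 stuck-at-1, g1 inverted output, g2 stuck-at-1, g2 inverted output, g3 stuck-at-0, g3 inverted output, g4 stuck-at-0, g4 inverted output, g5 stuck-at-1, g5 inverted output, g6 stuck-at-1, g6 inverted output, g7 stuck-at-1, g7 inverted output, g8 stuck-at-1, g8 inverted output}.
Test 2 (x1=0, x2=1, x3=0, x4=1): fault-free g1=0, g2=0, g3=1, g4=0, g5=0, g6=0, g7=0, g8=0 → 0; observed 0. Eliminates g2 stuck-at-1, g2 inverted output, g4 inverted output, g5 stuck-at-1, g5 inverted output, g6 stuck-at-1, g6 inverted output, g7 stuck-at-1, g7 inverted output, g8 stuck-at-1, g8 inverted output.
Test 3 (x1=1, x2=1, x3=0, x4=1): fault-free g1=0, g2=0, g3=1, g4=1, g5=1, g6=1, g7=1, g8=1 → 1; observed 1. Eliminates g3 stuck-at-0, g3 inverted output, g4 stuck-at-0.
Test 4 (x1=1, x2=0, x3=1, x4=1): fault-free g1=1, g2=1, g3=1, g4=1, g5=0, g6=1, g7=1, g8=1 → 1; observed 1. Eliminates g1 inverted output.
Only g1 stuck-at-1 is consistent with every test.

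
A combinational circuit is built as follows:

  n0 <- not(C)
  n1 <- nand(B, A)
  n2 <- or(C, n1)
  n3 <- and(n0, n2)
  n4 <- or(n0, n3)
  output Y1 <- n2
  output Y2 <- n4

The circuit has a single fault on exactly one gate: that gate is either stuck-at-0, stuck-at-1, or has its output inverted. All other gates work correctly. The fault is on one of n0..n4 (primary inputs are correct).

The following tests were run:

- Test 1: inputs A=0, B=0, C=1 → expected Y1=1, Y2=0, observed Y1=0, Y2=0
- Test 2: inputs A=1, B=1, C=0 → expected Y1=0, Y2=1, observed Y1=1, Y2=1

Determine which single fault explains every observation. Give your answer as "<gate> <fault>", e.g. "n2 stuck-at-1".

Fault-free values for test 1 (A=0, B=0, C=1): n0=0, n1=1, n2=1, n3=0, n4=0, giving Y1=1, Y2=0. Observed Y1=0, Y2=0.
Test 1: faults giving observed Y1=0, Y2=0 are {n2 stuck-at-0, n2 inverted output}.
Test 2 (A=1, B=1, C=0): fault-free n0=1, n1=0, n2=0, n3=0, n4=1 → Y1=0, Y2=1; observed Y1=1, Y2=1. Eliminates n2 stuck-at-0.
Only n2 inverted output is consistent with every test.

n2 inverted output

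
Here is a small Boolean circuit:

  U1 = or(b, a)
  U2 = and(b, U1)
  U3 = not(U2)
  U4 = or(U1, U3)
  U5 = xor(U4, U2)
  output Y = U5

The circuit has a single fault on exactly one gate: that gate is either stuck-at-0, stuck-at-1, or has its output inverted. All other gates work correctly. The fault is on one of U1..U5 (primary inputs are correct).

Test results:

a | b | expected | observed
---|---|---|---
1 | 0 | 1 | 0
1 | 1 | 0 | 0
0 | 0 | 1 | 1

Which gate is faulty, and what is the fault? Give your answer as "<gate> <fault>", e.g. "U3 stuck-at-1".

Fault-free values for test 1 (a=1, b=0): U1=1, U2=0, U3=1, U4=1, U5=1, giving Y=1. Observed 0.
Test 1: faults giving observed 0 are {U2 stuck-at-1, U2 inverted output, U4 stuck-at-0, U4 inverted output, U5 stuck-at-0, U5 inverted output}.
Test 2 (a=1, b=1): fault-free U1=1, U2=1, U3=0, U4=1, U5=0 → 0; observed 0. Eliminates U2 inverted output, U4 stuck-at-0, U4 inverted output, U5 inverted output.
Test 3 (a=0, b=0): fault-free U1=0, U2=0, U3=1, U4=1, U5=1 → 1; observed 1. Eliminates U5 stuck-at-0.
Only U2 stuck-at-1 is consistent with every test.

U2 stuck-at-1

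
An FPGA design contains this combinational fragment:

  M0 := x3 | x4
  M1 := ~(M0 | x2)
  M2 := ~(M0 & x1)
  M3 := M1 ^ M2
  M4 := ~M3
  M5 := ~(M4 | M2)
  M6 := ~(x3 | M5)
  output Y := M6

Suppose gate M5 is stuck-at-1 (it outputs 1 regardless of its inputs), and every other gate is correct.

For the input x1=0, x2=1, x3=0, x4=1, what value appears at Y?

0

Propagate with M5 forced: M0=1, M1=0, M2=1, M3=1, M4=0, M5=1 [stuck-at-1], M6=0.
So Y = 0. (Without the fault it would be 1.)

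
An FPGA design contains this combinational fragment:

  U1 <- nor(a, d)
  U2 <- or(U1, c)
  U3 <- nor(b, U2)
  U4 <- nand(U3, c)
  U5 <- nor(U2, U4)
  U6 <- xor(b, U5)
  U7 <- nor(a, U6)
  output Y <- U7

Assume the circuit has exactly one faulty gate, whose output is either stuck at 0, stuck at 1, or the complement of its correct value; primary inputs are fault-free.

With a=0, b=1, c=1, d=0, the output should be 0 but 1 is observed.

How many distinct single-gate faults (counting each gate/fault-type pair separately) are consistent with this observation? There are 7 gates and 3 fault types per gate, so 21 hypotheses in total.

Fault-free: U1=1, U2=1, U3=0, U4=1, U5=0, U6=1, U7=0 → 0. Observed 1.
  U1: none of the 3 fault types match ✗
  U2: none of the 3 fault types match ✗
  U3: none of the 3 fault types match ✗
  U4: none of the 3 fault types match ✗
  U5: stuck-at-1, inverted output ✓; others ✗
  U6: stuck-at-0, inverted output ✓; others ✗
  U7: stuck-at-1, inverted output ✓; others ✗
Consistent faults: {U5 stuck-at-1, U5 inverted output, U6 stuck-at-0, U6 inverted output, U7 stuck-at-1, U7 inverted output} — 6 in all.

6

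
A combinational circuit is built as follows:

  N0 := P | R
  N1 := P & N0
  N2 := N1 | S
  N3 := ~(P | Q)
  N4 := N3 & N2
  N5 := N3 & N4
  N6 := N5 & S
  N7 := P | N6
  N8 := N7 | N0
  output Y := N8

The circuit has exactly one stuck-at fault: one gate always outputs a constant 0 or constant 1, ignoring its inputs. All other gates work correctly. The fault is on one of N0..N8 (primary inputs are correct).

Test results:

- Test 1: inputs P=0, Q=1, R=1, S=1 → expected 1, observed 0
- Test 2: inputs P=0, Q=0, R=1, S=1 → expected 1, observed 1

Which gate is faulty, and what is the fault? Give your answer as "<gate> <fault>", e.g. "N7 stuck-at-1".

Fault-free values for test 1 (P=0, Q=1, R=1, S=1): N0=1, N1=0, N2=1, N3=0, N4=0, N5=0, N6=0, N7=0, N8=1, giving Y=1. Observed 0.
Test 1: faults giving observed 0 are {N0 stuck-at-0, N8 stuck-at-0}.
Test 2 (P=0, Q=0, R=1, S=1): fault-free N0=1, N1=0, N2=1, N3=1, N4=1, N5=1, N6=1, N7=1, N8=1 → 1; observed 1. Eliminates N8 stuck-at-0.
Only N0 stuck-at-0 is consistent with every test.

N0 stuck-at-0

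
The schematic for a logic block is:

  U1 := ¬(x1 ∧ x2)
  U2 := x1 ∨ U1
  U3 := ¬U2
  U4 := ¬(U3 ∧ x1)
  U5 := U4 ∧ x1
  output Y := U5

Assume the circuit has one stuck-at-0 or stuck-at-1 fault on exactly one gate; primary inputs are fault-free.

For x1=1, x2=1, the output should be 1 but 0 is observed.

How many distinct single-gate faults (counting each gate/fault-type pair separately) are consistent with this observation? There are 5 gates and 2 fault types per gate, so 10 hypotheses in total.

4

Fault-free: U1=0, U2=1, U3=0, U4=1, U5=1 → 1. Observed 0.
  U1 stuck-at-0: output 1 ✗
  U1 stuck-at-1: output 1 ✗
  U2 stuck-at-0: output 0 ✓
  U2 stuck-at-1: output 1 ✗
  U3 stuck-at-0: output 1 ✗
  U3 stuck-at-1: output 0 ✓
  U4 stuck-at-0: output 0 ✓
  U4 stuck-at-1: output 1 ✗
  U5 stuck-at-0: output 0 ✓
  U5 stuck-at-1: output 1 ✗
Consistent faults: {U2 stuck-at-0, U3 stuck-at-1, U4 stuck-at-0, U5 stuck-at-0} — 4 in all.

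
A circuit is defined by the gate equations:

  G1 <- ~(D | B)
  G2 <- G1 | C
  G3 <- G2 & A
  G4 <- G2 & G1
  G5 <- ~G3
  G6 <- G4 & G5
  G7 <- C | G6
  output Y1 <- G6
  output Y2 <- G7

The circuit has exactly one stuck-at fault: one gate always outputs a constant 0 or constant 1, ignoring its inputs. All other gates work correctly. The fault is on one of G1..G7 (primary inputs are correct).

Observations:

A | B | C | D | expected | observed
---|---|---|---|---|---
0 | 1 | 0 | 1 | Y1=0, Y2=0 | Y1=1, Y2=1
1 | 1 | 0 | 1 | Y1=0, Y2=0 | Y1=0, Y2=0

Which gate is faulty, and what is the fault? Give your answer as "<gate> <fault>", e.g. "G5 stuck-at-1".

Fault-free values for test 1 (A=0, B=1, C=0, D=1): G1=0, G2=0, G3=0, G4=0, G5=1, G6=0, G7=0, giving Y1=0, Y2=0. Observed Y1=1, Y2=1.
Test 1: faults giving observed Y1=1, Y2=1 are {G1 stuck-at-1, G4 stuck-at-1, G6 stuck-at-1}.
Test 2 (A=1, B=1, C=0, D=1): fault-free G1=0, G2=0, G3=0, G4=0, G5=1, G6=0, G7=0 → Y1=0, Y2=0; observed Y1=0, Y2=0. Eliminates G4 stuck-at-1, G6 stuck-at-1.
Only G1 stuck-at-1 is consistent with every test.

G1 stuck-at-1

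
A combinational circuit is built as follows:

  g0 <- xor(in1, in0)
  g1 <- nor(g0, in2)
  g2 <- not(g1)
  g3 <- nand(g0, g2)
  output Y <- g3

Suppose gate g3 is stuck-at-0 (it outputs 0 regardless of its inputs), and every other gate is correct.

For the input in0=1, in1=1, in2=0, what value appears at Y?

0

Propagate with g3 forced: g0=0, g1=1, g2=0, g3=0 [stuck-at-0].
So Y = 0. (Without the fault it would be 1.)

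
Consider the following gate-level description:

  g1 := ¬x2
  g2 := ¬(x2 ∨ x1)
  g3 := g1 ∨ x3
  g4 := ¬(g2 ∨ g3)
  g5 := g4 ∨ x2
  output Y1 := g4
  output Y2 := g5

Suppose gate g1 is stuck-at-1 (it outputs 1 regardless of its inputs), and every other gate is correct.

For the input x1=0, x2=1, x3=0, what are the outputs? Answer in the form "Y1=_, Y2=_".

Propagate with g1 forced: g1=1 [stuck-at-1], g2=0, g3=1, g4=0, g5=1.
So the outputs are Y1=0, Y2=1. (Without the fault they would be Y1=1, Y2=1.)

Y1=0, Y2=1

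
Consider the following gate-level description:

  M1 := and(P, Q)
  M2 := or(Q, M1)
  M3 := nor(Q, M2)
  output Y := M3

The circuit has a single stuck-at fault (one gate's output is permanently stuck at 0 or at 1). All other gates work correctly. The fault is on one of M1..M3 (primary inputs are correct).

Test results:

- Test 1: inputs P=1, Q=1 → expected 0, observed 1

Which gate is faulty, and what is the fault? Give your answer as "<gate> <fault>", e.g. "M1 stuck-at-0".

Fault-free values for test 1 (P=1, Q=1): M1=1, M2=1, M3=0, giving Y=0. Observed 1.
Test 1: faults giving observed 1 are {M3 stuck-at-1}.
Only M3 stuck-at-1 is consistent with every test.

M3 stuck-at-1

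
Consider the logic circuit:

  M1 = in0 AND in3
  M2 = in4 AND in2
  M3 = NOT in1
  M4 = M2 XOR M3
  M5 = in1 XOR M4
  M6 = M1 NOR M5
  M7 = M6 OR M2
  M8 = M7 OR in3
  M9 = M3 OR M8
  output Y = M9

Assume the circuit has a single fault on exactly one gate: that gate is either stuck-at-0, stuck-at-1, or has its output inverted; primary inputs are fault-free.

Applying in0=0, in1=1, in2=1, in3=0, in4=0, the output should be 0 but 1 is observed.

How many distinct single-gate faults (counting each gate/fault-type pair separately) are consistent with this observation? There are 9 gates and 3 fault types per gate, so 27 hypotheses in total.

16

Fault-free: M1=0, M2=0, M3=0, M4=0, M5=1, M6=0, M7=0, M8=0, M9=0 → 0. Observed 1.
  M1: none of the 3 fault types match ✗
  M2: stuck-at-1, inverted output ✓; others ✗
  M3: stuck-at-1, inverted output ✓; others ✗
  M4: stuck-at-1, inverted output ✓; others ✗
  M5: stuck-at-0, inverted output ✓; others ✗
  M6: stuck-at-1, inverted output ✓; others ✗
  M7: stuck-at-1, inverted output ✓; others ✗
  M8: stuck-at-1, inverted output ✓; others ✗
  M9: stuck-at-1, inverted output ✓; others ✗
Consistent faults: {M2 stuck-at-1, M2 inverted output, M3 stuck-at-1, M3 inverted output, M4 stuck-at-1, M4 inverted output, M5 stuck-at-0, M5 inverted output, M6 stuck-at-1, M6 inverted output, M7 stuck-at-1, M7 inverted output, M8 stuck-at-1, M8 inverted output, M9 stuck-at-1, M9 inverted output} — 16 in all.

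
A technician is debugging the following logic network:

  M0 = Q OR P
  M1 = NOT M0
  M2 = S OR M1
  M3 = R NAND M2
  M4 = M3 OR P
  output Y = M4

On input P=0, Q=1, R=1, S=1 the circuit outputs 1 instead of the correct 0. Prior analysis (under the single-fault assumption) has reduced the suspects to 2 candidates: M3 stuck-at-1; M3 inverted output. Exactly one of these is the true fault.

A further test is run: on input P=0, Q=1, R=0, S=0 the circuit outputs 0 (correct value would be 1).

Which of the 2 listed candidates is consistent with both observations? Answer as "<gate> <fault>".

M3 inverted output

Evaluate each candidate on input P=0, Q=1, R=0, S=0:
  M3 stuck-at-1: M0=1, M1=0, M2=0, M3=1 [stuck-at-1], M4=1 → 1 — eliminated
  M3 inverted output: M0=1, M1=0, M2=0, M3=0 [inverted output], M4=0 → 0 — matches
Only M3 inverted output reproduces the observed 0.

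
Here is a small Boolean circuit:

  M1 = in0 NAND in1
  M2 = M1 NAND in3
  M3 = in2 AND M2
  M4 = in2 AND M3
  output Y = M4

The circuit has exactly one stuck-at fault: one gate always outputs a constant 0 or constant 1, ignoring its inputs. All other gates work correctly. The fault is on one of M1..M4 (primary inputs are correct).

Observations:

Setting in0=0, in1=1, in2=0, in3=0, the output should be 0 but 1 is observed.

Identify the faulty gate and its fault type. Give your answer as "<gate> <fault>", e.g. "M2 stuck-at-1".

M4 stuck-at-1

Fault-free values for test 1 (in0=0, in1=1, in2=0, in3=0): M1=1, M2=1, M3=0, M4=0, giving Y=0. Observed 1.
Test 1: faults giving observed 1 are {M4 stuck-at-1}.
Only M4 stuck-at-1 is consistent with every test.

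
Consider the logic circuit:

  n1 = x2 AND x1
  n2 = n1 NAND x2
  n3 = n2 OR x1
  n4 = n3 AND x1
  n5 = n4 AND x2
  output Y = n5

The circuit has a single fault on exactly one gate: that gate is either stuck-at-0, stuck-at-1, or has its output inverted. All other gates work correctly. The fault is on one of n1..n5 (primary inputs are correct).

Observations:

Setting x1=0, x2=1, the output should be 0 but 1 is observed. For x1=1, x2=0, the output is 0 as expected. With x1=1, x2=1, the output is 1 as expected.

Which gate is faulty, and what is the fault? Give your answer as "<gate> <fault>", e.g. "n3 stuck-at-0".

n4 stuck-at-1

Fault-free values for test 1 (x1=0, x2=1): n1=0, n2=1, n3=1, n4=0, n5=0, giving Y=0. Observed 1.
Test 1: faults giving observed 1 are {n4 stuck-at-1, n4 inverted output, n5 stuck-at-1, n5 inverted output}.
Test 2 (x1=1, x2=0): fault-free n1=0, n2=1, n3=1, n4=1, n5=0 → 0; observed 0. Eliminates n5 stuck-at-1, n5 inverted output.
Test 3 (x1=1, x2=1): fault-free n1=1, n2=0, n3=1, n4=1, n5=1 → 1; observed 1. Eliminates n4 inverted output.
Only n4 stuck-at-1 is consistent with every test.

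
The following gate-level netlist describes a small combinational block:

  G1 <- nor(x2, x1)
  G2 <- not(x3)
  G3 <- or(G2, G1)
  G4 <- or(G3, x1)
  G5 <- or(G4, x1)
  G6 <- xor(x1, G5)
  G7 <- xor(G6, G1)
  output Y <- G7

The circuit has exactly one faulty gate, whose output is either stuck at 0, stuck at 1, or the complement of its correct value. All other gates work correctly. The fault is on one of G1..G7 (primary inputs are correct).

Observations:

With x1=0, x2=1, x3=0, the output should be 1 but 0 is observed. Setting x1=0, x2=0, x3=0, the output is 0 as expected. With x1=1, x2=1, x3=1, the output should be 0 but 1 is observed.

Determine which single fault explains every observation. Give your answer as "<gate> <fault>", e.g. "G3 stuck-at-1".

G1 stuck-at-1

Fault-free values for test 1 (x1=0, x2=1, x3=0): G1=0, G2=1, G3=1, G4=1, G5=1, G6=1, G7=1, giving Y=1. Observed 0.
Test 1: faults giving observed 0 are {G1 stuck-at-1, G1 inverted output, G2 stuck-at-0, G2 inverted output, G3 stuck-at-0, G3 inverted output, G4 stuck-at-0, G4 inverted output, G5 stuck-at-0, G5 inverted output, G6 stuck-at-0, G6 inverted output, G7 stuck-at-0, G7 inverted output}.
Test 2 (x1=0, x2=0, x3=0): fault-free G1=1, G2=1, G3=1, G4=1, G5=1, G6=1, G7=0 → 0; observed 0. Eliminates G1 inverted output, G3 stuck-at-0, G3 inverted output, G4 stuck-at-0, G4 inverted output, G5 stuck-at-0, G5 inverted output, G6 stuck-at-0, G6 inverted output, G7 inverted output.
Test 3 (x1=1, x2=1, x3=1): fault-free G1=0, G2=0, G3=0, G4=1, G5=1, G6=0, G7=0 → 0; observed 1. Eliminates G2 stuck-at-0, G2 inverted output, G7 stuck-at-0.
Only G1 stuck-at-1 is consistent with every test.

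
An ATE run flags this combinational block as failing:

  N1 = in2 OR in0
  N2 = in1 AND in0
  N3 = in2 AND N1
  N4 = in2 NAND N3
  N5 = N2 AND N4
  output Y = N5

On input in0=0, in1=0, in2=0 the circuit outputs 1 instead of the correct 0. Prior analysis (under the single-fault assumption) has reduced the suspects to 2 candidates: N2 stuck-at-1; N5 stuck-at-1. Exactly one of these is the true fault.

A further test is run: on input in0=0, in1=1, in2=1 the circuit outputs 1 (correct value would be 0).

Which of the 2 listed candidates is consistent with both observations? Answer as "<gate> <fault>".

N5 stuck-at-1

Evaluate each candidate on input in0=0, in1=1, in2=1:
  N2 stuck-at-1: N1=1, N2=1 [stuck-at-1], N3=1, N4=0, N5=0 → 0 — eliminated
  N5 stuck-at-1: N1=1, N2=0, N3=1, N4=0, N5=1 [stuck-at-1] → 1 — matches
Only N5 stuck-at-1 reproduces the observed 1.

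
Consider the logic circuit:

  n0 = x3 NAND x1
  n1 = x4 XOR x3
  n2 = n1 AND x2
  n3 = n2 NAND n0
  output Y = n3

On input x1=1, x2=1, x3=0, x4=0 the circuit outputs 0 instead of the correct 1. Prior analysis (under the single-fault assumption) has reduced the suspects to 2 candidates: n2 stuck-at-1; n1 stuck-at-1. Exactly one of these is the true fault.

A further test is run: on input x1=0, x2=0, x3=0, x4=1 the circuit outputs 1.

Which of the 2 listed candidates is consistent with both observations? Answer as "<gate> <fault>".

n1 stuck-at-1

Evaluate each candidate on input x1=0, x2=0, x3=0, x4=1:
  n2 stuck-at-1: n0=1, n1=1, n2=1 [stuck-at-1], n3=0 → 0 — eliminated
  n1 stuck-at-1: n0=1, n1=1 [stuck-at-1], n2=0, n3=1 → 1 — matches
Only n1 stuck-at-1 reproduces the observed 1.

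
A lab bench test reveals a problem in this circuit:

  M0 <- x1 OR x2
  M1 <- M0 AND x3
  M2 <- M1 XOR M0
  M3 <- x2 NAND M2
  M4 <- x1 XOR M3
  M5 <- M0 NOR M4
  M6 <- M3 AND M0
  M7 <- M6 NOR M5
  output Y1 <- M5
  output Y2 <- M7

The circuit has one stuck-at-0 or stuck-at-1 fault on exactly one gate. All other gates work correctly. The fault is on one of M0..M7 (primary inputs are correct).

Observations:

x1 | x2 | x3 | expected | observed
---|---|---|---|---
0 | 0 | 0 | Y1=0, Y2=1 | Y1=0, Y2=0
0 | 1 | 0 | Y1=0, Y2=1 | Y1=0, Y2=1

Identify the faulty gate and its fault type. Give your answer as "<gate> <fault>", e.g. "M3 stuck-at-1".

M0 stuck-at-1

Fault-free values for test 1 (x1=0, x2=0, x3=0): M0=0, M1=0, M2=0, M3=1, M4=1, M5=0, M6=0, M7=1, giving Y1=0, Y2=1. Observed Y1=0, Y2=0.
Test 1: faults giving observed Y1=0, Y2=0 are {M0 stuck-at-1, M6 stuck-at-1, M7 stuck-at-0}.
Test 2 (x1=0, x2=1, x3=0): fault-free M0=1, M1=0, M2=1, M3=0, M4=0, M5=0, M6=0, M7=1 → Y1=0, Y2=1; observed Y1=0, Y2=1. Eliminates M6 stuck-at-1, M7 stuck-at-0.
Only M0 stuck-at-1 is consistent with every test.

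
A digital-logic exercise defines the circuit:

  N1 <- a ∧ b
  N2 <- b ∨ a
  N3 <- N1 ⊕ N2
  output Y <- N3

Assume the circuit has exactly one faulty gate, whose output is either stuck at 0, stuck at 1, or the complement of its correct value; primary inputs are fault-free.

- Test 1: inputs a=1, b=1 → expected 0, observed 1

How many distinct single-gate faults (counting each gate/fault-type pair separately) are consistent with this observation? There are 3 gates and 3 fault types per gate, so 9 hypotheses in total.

6

Fault-free: N1=1, N2=1, N3=0 → 0. Observed 1.
  N1 stuck-at-0: output 1 ✓
  N1 stuck-at-1: output 0 ✗
  N1 inverted output: output 1 ✓
  N2 stuck-at-0: output 1 ✓
  N2 stuck-at-1: output 0 ✗
  N2 inverted output: output 1 ✓
  N3 stuck-at-0: output 0 ✗
  N3 stuck-at-1: output 1 ✓
  N3 inverted output: output 1 ✓
Consistent faults: {N1 stuck-at-0, N1 inverted output, N2 stuck-at-0, N2 inverted output, N3 stuck-at-1, N3 inverted output} — 6 in all.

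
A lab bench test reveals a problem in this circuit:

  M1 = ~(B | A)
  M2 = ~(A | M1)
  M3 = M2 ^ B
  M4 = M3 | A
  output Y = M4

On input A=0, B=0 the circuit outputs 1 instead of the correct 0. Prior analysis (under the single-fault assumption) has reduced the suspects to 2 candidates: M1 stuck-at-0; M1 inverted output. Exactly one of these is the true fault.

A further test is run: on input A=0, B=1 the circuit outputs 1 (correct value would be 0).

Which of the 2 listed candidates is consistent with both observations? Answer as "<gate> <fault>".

M1 inverted output

Evaluate each candidate on input A=0, B=1:
  M1 stuck-at-0: M1=0 [stuck-at-0], M2=1, M3=0, M4=0 → 0 — eliminated
  M1 inverted output: M1=1 [inverted output], M2=0, M3=1, M4=1 → 1 — matches
Only M1 inverted output reproduces the observed 1.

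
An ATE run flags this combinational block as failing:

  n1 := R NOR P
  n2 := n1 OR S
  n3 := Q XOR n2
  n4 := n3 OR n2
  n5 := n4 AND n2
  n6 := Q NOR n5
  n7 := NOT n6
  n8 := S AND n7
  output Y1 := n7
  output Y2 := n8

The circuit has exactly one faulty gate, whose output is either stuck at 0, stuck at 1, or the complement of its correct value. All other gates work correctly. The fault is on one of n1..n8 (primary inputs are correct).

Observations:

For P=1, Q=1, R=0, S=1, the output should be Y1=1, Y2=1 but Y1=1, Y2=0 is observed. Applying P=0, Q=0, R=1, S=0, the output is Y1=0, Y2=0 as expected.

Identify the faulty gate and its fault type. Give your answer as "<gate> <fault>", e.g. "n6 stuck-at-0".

n8 stuck-at-0

Fault-free values for test 1 (P=1, Q=1, R=0, S=1): n1=0, n2=1, n3=0, n4=1, n5=1, n6=0, n7=1, n8=1, giving Y1=1, Y2=1. Observed Y1=1, Y2=0.
Test 1: faults giving observed Y1=1, Y2=0 are {n8 stuck-at-0, n8 inverted output}.
Test 2 (P=0, Q=0, R=1, S=0): fault-free n1=0, n2=0, n3=0, n4=0, n5=0, n6=1, n7=0, n8=0 → Y1=0, Y2=0; observed Y1=0, Y2=0. Eliminates n8 inverted output.
Only n8 stuck-at-0 is consistent with every test.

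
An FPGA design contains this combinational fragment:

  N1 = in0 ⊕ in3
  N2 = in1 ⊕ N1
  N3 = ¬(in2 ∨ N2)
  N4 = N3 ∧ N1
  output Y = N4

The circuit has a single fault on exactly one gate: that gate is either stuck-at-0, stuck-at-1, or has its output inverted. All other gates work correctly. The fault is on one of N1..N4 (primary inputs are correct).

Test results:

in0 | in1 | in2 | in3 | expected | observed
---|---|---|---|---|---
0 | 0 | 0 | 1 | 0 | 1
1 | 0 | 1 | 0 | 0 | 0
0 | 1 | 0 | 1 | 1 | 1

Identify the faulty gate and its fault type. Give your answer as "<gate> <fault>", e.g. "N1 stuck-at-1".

N2 stuck-at-0

Fault-free values for test 1 (in0=0, in1=0, in2=0, in3=1): N1=1, N2=1, N3=0, N4=0, giving Y=0. Observed 1.
Test 1: faults giving observed 1 are {N2 stuck-at-0, N2 inverted output, N3 stuck-at-1, N3 inverted output, N4 stuck-at-1, N4 inverted output}.
Test 2 (in0=1, in1=0, in2=1, in3=0): fault-free N1=1, N2=1, N3=0, N4=0 → 0; observed 0. Eliminates N3 stuck-at-1, N3 inverted output, N4 stuck-at-1, N4 inverted output.
Test 3 (in0=0, in1=1, in2=0, in3=1): fault-free N1=1, N2=0, N3=1, N4=1 → 1; observed 1. Eliminates N2 inverted output.
Only N2 stuck-at-0 is consistent with every test.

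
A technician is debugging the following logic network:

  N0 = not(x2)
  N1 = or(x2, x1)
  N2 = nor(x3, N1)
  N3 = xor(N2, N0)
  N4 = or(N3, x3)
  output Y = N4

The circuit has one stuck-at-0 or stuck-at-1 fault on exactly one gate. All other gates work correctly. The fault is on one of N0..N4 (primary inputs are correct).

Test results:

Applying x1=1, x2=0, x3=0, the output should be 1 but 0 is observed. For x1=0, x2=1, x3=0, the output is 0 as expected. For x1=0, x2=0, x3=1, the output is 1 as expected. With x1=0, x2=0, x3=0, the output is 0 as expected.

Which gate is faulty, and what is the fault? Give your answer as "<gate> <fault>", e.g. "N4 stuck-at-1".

N3 stuck-at-0

Fault-free values for test 1 (x1=1, x2=0, x3=0): N0=1, N1=1, N2=0, N3=1, N4=1, giving Y=1. Observed 0.
Test 1: faults giving observed 0 are {N0 stuck-at-0, N1 stuck-at-0, N2 stuck-at-1, N3 stuck-at-0, N4 stuck-at-0}.
Test 2 (x1=0, x2=1, x3=0): fault-free N0=0, N1=1, N2=0, N3=0, N4=0 → 0; observed 0. Eliminates N1 stuck-at-0, N2 stuck-at-1.
Test 3 (x1=0, x2=0, x3=1): fault-free N0=1, N1=0, N2=0, N3=1, N4=1 → 1; observed 1. Eliminates N4 stuck-at-0.
Test 4 (x1=0, x2=0, x3=0): fault-free N0=1, N1=0, N2=1, N3=0, N4=0 → 0; observed 0. Eliminates N0 stuck-at-0.
Only N3 stuck-at-0 is consistent with every test.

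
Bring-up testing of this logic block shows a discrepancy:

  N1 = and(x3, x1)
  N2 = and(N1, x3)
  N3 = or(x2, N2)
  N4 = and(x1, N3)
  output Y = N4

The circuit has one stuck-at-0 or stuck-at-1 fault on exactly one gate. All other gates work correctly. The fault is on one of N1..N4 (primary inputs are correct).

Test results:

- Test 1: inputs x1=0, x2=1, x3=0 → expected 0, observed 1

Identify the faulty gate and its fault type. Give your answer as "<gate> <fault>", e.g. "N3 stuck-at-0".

N4 stuck-at-1

Fault-free values for test 1 (x1=0, x2=1, x3=0): N1=0, N2=0, N3=1, N4=0, giving Y=0. Observed 1.
Test 1: faults giving observed 1 are {N4 stuck-at-1}.
Only N4 stuck-at-1 is consistent with every test.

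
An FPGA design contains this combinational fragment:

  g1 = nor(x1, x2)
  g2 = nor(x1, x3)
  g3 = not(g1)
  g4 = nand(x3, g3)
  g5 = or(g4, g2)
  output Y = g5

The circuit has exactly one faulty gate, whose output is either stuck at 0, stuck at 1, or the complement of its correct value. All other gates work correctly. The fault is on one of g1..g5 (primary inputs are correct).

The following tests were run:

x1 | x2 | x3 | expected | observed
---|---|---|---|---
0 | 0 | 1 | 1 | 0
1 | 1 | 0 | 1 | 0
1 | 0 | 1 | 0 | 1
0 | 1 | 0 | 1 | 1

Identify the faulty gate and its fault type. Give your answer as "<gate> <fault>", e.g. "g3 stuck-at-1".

g4 inverted output

Fault-free values for test 1 (x1=0, x2=0, x3=1): g1=1, g2=0, g3=0, g4=1, g5=1, giving Y=1. Observed 0.
Test 1: faults giving observed 0 are {g1 stuck-at-0, g1 inverted output, g3 stuck-at-1, g3 inverted output, g4 stuck-at-0, g4 inverted output, g5 stuck-at-0, g5 inverted output}.
Test 2 (x1=1, x2=1, x3=0): fault-free g1=0, g2=0, g3=1, g4=1, g5=1 → 1; observed 0. Eliminates g1 stuck-at-0, g1 inverted output, g3 stuck-at-1, g3 inverted output.
Test 3 (x1=1, x2=0, x3=1): fault-free g1=0, g2=0, g3=1, g4=0, g5=0 → 0; observed 1. Eliminates g4 stuck-at-0, g5 stuck-at-0.
Test 4 (x1=0, x2=1, x3=0): fault-free g1=0, g2=1, g3=1, g4=1, g5=1 → 1; observed 1. Eliminates g5 inverted output.
Only g4 inverted output is consistent with every test.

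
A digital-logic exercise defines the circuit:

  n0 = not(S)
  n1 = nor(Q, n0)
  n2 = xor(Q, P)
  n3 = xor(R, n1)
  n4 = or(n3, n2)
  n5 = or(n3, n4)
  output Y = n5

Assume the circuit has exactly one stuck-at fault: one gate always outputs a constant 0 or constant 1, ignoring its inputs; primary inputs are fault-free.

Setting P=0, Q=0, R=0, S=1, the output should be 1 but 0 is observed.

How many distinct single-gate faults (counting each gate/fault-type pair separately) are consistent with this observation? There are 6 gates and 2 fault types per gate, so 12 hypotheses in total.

Fault-free: n0=0, n1=1, n2=0, n3=1, n4=1, n5=1 → 1. Observed 0.
  n0 stuck-at-0: output 1 ✗
  n0 stuck-at-1: output 0 ✓
  n1 stuck-at-0: output 0 ✓
  n1 stuck-at-1: output 1 ✗
  n2 stuck-at-0: output 1 ✗
  n2 stuck-at-1: output 1 ✗
  n3 stuck-at-0: output 0 ✓
  n3 stuck-at-1: output 1 ✗
  n4 stuck-at-0: output 1 ✗
  n4 stuck-at-1: output 1 ✗
  n5 stuck-at-0: output 0 ✓
  n5 stuck-at-1: output 1 ✗
Consistent faults: {n0 stuck-at-1, n1 stuck-at-0, n3 stuck-at-0, n5 stuck-at-0} — 4 in all.

4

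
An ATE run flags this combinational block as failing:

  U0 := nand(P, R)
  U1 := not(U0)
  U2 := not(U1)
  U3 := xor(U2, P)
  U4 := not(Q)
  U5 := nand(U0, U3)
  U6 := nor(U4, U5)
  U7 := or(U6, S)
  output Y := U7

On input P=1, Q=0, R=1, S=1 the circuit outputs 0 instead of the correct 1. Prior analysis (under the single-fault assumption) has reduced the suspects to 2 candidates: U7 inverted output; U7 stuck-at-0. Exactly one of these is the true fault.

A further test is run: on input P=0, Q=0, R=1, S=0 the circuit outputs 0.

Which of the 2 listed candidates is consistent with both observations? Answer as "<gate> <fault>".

Evaluate each candidate on input P=0, Q=0, R=1, S=0:
  U7 inverted output: U0=1, U1=0, U2=1, U3=1, U4=1, U5=0, U6=0, U7=1 [inverted output] → 1 — eliminated
  U7 stuck-at-0: U0=1, U1=0, U2=1, U3=1, U4=1, U5=0, U6=0, U7=0 [stuck-at-0] → 0 — matches
Only U7 stuck-at-0 reproduces the observed 0.

U7 stuck-at-0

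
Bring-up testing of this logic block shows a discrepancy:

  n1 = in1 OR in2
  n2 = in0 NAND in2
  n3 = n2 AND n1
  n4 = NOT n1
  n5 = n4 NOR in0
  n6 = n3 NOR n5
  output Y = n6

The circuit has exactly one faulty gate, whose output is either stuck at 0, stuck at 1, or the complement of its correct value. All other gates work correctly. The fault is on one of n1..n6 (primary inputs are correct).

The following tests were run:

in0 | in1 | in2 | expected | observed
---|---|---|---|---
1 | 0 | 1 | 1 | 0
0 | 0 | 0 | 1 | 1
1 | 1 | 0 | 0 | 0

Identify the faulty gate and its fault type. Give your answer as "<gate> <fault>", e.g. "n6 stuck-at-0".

n2 stuck-at-1

Fault-free values for test 1 (in0=1, in1=0, in2=1): n1=1, n2=0, n3=0, n4=0, n5=0, n6=1, giving Y=1. Observed 0.
Test 1: faults giving observed 0 are {n2 stuck-at-1, n2 inverted output, n3 stuck-at-1, n3 inverted output, n5 stuck-at-1, n5 inverted output, n6 stuck-at-0, n6 inverted output}.
Test 2 (in0=0, in1=0, in2=0): fault-free n1=0, n2=1, n3=0, n4=1, n5=0, n6=1 → 1; observed 1. Eliminates n3 stuck-at-1, n3 inverted output, n5 stuck-at-1, n5 inverted output, n6 stuck-at-0, n6 inverted output.
Test 3 (in0=1, in1=1, in2=0): fault-free n1=1, n2=1, n3=1, n4=0, n5=0, n6=0 → 0; observed 0. Eliminates n2 inverted output.
Only n2 stuck-at-1 is consistent with every test.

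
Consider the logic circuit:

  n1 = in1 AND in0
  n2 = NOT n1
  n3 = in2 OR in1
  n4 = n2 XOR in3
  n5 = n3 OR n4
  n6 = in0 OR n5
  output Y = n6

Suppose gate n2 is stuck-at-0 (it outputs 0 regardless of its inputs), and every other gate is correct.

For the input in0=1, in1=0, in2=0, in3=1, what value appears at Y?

Propagate with n2 forced: n1=0, n2=0 [stuck-at-0], n3=0, n4=1, n5=1, n6=1.
So Y = 1. (Same as the fault-free value — the fault is masked on this input.)

1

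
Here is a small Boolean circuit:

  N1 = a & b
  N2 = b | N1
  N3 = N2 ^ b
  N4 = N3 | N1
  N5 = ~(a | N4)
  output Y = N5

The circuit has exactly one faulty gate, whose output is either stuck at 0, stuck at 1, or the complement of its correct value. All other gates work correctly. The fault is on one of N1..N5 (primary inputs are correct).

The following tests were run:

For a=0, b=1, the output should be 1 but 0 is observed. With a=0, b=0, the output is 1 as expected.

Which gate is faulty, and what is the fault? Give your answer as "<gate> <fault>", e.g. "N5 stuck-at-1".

N2 stuck-at-0

Fault-free values for test 1 (a=0, b=1): N1=0, N2=1, N3=0, N4=0, N5=1, giving Y=1. Observed 0.
Test 1: faults giving observed 0 are {N1 stuck-at-1, N1 inverted output, N2 stuck-at-0, N2 inverted output, N3 stuck-at-1, N3 inverted output, N4 stuck-at-1, N4 inverted output, N5 stuck-at-0, N5 inverted output}.
Test 2 (a=0, b=0): fault-free N1=0, N2=0, N3=0, N4=0, N5=1 → 1; observed 1. Eliminates N1 stuck-at-1, N1 inverted output, N2 inverted output, N3 stuck-at-1, N3 inverted output, N4 stuck-at-1, N4 inverted output, N5 stuck-at-0, N5 inverted output.
Only N2 stuck-at-0 is consistent with every test.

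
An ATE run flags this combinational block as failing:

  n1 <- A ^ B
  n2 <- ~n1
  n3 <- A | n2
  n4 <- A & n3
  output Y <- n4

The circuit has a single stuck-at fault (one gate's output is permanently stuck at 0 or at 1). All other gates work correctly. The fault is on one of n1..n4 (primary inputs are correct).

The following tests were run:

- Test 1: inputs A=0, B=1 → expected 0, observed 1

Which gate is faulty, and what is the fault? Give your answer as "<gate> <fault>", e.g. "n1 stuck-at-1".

n4 stuck-at-1

Fault-free values for test 1 (A=0, B=1): n1=1, n2=0, n3=0, n4=0, giving Y=0. Observed 1.
Test 1: faults giving observed 1 are {n4 stuck-at-1}.
Only n4 stuck-at-1 is consistent with every test.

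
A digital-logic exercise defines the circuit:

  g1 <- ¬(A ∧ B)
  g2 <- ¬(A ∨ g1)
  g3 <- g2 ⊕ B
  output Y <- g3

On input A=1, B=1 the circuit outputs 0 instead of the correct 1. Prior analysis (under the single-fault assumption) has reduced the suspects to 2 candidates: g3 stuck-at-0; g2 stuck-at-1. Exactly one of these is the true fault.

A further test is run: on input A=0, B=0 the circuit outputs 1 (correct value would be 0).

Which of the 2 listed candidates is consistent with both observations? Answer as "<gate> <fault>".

g2 stuck-at-1

Evaluate each candidate on input A=0, B=0:
  g3 stuck-at-0: g1=1, g2=0, g3=0 [stuck-at-0] → 0 — eliminated
  g2 stuck-at-1: g1=1, g2=1 [stuck-at-1], g3=1 → 1 — matches
Only g2 stuck-at-1 reproduces the observed 1.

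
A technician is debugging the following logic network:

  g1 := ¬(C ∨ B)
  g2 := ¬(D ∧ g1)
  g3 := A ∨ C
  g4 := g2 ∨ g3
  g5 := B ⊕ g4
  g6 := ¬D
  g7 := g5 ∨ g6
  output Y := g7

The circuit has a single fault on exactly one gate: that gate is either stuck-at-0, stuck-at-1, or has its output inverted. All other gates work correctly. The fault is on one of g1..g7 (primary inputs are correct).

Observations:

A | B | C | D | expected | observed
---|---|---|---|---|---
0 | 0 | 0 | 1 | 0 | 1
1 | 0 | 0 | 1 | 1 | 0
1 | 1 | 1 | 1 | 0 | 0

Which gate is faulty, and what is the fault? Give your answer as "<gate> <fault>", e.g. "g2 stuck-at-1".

Fault-free values for test 1 (A=0, B=0, C=0, D=1): g1=1, g2=0, g3=0, g4=0, g5=0, g6=0, g7=0, giving Y=0. Observed 1.
Test 1: faults giving observed 1 are {g1 stuck-at-0, g1 inverted output, g2 stuck-at-1, g2 inverted output, g3 stuck-at-1, g3 inverted output, g4 stuck-at-1, g4 inverted output, g5 stuck-at-1, g5 inverted output, g6 stuck-at-1, g6 inverted output, g7 stuck-at-1, g7 inverted output}.
Test 2 (A=1, B=0, C=0, D=1): fault-free g1=1, g2=0, g3=1, g4=1, g5=1, g6=0, g7=1 → 1; observed 0. Eliminates g1 stuck-at-0, g1 inverted output, g2 stuck-at-1, g2 inverted output, g3 stuck-at-1, g4 stuck-at-1, g5 stuck-at-1, g6 stuck-at-1, g6 inverted output, g7 stuck-at-1.
Test 3 (A=1, B=1, C=1, D=1): fault-free g1=0, g2=1, g3=1, g4=1, g5=0, g6=0, g7=0 → 0; observed 0. Eliminates g4 inverted output, g5 inverted output, g7 inverted output.
Only g3 inverted output is consistent with every test.

g3 inverted output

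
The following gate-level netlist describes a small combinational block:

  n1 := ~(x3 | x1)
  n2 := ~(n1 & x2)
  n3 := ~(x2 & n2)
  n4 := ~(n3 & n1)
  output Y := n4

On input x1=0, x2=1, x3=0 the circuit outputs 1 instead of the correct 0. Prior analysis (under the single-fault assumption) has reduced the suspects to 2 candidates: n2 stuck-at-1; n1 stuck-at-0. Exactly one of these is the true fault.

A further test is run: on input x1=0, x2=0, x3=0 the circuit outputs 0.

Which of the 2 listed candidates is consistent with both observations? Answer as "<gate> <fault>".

n2 stuck-at-1

Evaluate each candidate on input x1=0, x2=0, x3=0:
  n2 stuck-at-1: n1=1, n2=1 [stuck-at-1], n3=1, n4=0 → 0 — matches
  n1 stuck-at-0: n1=0 [stuck-at-0], n2=1, n3=1, n4=1 → 1 — eliminated
Only n2 stuck-at-1 reproduces the observed 0.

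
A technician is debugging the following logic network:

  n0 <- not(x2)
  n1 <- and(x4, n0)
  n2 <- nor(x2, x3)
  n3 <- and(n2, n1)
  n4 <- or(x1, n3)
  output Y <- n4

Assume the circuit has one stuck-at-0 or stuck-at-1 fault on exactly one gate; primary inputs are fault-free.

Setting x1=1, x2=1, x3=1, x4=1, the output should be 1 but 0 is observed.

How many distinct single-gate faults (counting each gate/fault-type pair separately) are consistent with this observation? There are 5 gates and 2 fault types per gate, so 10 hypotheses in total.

1

Fault-free: n0=0, n1=0, n2=0, n3=0, n4=1 → 1. Observed 0.
  n0 stuck-at-0: output 1 ✗
  n0 stuck-at-1: output 1 ✗
  n1 stuck-at-0: output 1 ✗
  n1 stuck-at-1: output 1 ✗
  n2 stuck-at-0: output 1 ✗
  n2 stuck-at-1: output 1 ✗
  n3 stuck-at-0: output 1 ✗
  n3 stuck-at-1: output 1 ✗
  n4 stuck-at-0: output 0 ✓
  n4 stuck-at-1: output 1 ✗
Consistent faults: {n4 stuck-at-0} — 1 in all.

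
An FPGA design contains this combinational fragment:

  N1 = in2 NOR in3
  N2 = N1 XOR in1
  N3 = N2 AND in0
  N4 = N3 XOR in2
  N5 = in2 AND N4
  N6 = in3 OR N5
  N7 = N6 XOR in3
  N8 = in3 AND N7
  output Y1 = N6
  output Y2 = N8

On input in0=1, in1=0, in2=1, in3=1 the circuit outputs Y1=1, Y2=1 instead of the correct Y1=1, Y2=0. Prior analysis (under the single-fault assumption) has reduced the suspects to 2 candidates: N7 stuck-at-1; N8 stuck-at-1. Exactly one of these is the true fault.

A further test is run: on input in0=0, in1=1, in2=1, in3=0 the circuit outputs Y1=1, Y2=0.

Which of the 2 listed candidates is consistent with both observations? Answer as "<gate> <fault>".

Evaluate each candidate on input in0=0, in1=1, in2=1, in3=0:
  N7 stuck-at-1: N1=0, N2=1, N3=0, N4=1, N5=1, N6=1, N7=1 [stuck-at-1], N8=0 → Y1=1, Y2=0 — matches
  N8 stuck-at-1: N1=0, N2=1, N3=0, N4=1, N5=1, N6=1, N7=1, N8=1 [stuck-at-1] → Y1=1, Y2=1 — eliminated
Only N7 stuck-at-1 reproduces the observed Y1=1, Y2=0.

N7 stuck-at-1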